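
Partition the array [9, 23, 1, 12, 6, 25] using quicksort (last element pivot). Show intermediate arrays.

Partition 1: pivot=25 at index 5 -> [9, 23, 1, 12, 6, 25]
Partition 2: pivot=6 at index 1 -> [1, 6, 9, 12, 23, 25]
Partition 3: pivot=23 at index 4 -> [1, 6, 9, 12, 23, 25]
Partition 4: pivot=12 at index 3 -> [1, 6, 9, 12, 23, 25]


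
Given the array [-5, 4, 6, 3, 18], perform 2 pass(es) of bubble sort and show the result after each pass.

After pass 1: [-5, 4, 3, 6, 18] (1 swaps)
After pass 2: [-5, 3, 4, 6, 18] (1 swaps)
Total swaps: 2


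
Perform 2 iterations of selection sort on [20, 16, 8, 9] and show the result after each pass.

Pass 1: Select minimum 8 at index 2, swap -> [8, 16, 20, 9]
Pass 2: Select minimum 9 at index 3, swap -> [8, 9, 20, 16]


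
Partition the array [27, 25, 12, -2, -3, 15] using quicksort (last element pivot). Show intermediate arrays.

Partition 1: pivot=15 at index 3 -> [12, -2, -3, 15, 27, 25]
Partition 2: pivot=-3 at index 0 -> [-3, -2, 12, 15, 27, 25]
Partition 3: pivot=12 at index 2 -> [-3, -2, 12, 15, 27, 25]
Partition 4: pivot=25 at index 4 -> [-3, -2, 12, 15, 25, 27]


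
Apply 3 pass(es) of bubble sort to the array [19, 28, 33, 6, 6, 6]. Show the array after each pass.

After pass 1: [19, 28, 6, 6, 6, 33] (3 swaps)
After pass 2: [19, 6, 6, 6, 28, 33] (3 swaps)
After pass 3: [6, 6, 6, 19, 28, 33] (3 swaps)
Total swaps: 9


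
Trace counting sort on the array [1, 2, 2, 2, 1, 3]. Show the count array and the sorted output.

Count array: [0, 2, 3, 1]
(count[i] = number of elements equal to i)
Cumulative count: [0, 2, 5, 6]
Sorted: [1, 1, 2, 2, 2, 3]


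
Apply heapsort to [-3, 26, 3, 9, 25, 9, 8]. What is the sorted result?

Build heap: [26, 25, 9, 9, -3, 3, 8]
Extract 26: [25, 9, 9, 8, -3, 3, 26]
Extract 25: [9, 8, 9, 3, -3, 25, 26]
Extract 9: [9, 8, -3, 3, 9, 25, 26]
Extract 9: [8, 3, -3, 9, 9, 25, 26]
Extract 8: [3, -3, 8, 9, 9, 25, 26]
Extract 3: [-3, 3, 8, 9, 9, 25, 26]


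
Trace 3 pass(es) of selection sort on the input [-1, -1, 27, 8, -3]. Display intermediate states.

Pass 1: Select minimum -3 at index 4, swap -> [-3, -1, 27, 8, -1]
Pass 2: Select minimum -1 at index 1, swap -> [-3, -1, 27, 8, -1]
Pass 3: Select minimum -1 at index 4, swap -> [-3, -1, -1, 8, 27]


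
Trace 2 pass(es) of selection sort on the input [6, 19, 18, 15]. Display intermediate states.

Pass 1: Select minimum 6 at index 0, swap -> [6, 19, 18, 15]
Pass 2: Select minimum 15 at index 3, swap -> [6, 15, 18, 19]


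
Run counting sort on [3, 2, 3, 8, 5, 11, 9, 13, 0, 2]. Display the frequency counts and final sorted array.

Count array: [1, 0, 2, 2, 0, 1, 0, 0, 1, 1, 0, 1, 0, 1]
(count[i] = number of elements equal to i)
Cumulative count: [1, 1, 3, 5, 5, 6, 6, 6, 7, 8, 8, 9, 9, 10]
Sorted: [0, 2, 2, 3, 3, 5, 8, 9, 11, 13]


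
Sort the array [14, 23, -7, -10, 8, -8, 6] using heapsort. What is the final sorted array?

Build heap: [23, 14, 6, -10, 8, -8, -7]
Extract 23: [14, 8, 6, -10, -7, -8, 23]
Extract 14: [8, -7, 6, -10, -8, 14, 23]
Extract 8: [6, -7, -8, -10, 8, 14, 23]
Extract 6: [-7, -10, -8, 6, 8, 14, 23]
Extract -7: [-8, -10, -7, 6, 8, 14, 23]
Extract -8: [-10, -8, -7, 6, 8, 14, 23]


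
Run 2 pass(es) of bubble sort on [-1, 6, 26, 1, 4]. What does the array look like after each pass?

After pass 1: [-1, 6, 1, 4, 26] (2 swaps)
After pass 2: [-1, 1, 4, 6, 26] (2 swaps)
Total swaps: 4


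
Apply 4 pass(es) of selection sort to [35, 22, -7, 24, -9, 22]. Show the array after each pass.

Pass 1: Select minimum -9 at index 4, swap -> [-9, 22, -7, 24, 35, 22]
Pass 2: Select minimum -7 at index 2, swap -> [-9, -7, 22, 24, 35, 22]
Pass 3: Select minimum 22 at index 2, swap -> [-9, -7, 22, 24, 35, 22]
Pass 4: Select minimum 22 at index 5, swap -> [-9, -7, 22, 22, 35, 24]


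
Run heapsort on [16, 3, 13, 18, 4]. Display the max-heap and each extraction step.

Build heap: [18, 16, 13, 3, 4]
Extract 18: [16, 4, 13, 3, 18]
Extract 16: [13, 4, 3, 16, 18]
Extract 13: [4, 3, 13, 16, 18]
Extract 4: [3, 4, 13, 16, 18]


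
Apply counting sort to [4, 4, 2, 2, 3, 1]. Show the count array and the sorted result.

Count array: [0, 1, 2, 1, 2]
(count[i] = number of elements equal to i)
Cumulative count: [0, 1, 3, 4, 6]
Sorted: [1, 2, 2, 3, 4, 4]


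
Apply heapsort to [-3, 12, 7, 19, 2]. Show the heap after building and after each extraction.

Build heap: [19, 12, 7, -3, 2]
Extract 19: [12, 2, 7, -3, 19]
Extract 12: [7, 2, -3, 12, 19]
Extract 7: [2, -3, 7, 12, 19]
Extract 2: [-3, 2, 7, 12, 19]


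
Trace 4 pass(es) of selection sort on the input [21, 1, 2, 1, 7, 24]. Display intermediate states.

Pass 1: Select minimum 1 at index 1, swap -> [1, 21, 2, 1, 7, 24]
Pass 2: Select minimum 1 at index 3, swap -> [1, 1, 2, 21, 7, 24]
Pass 3: Select minimum 2 at index 2, swap -> [1, 1, 2, 21, 7, 24]
Pass 4: Select minimum 7 at index 4, swap -> [1, 1, 2, 7, 21, 24]


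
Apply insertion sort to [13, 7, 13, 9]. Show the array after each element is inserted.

First element 13 is already 'sorted'
Insert 7: shifted 1 elements -> [7, 13, 13, 9]
Insert 13: shifted 0 elements -> [7, 13, 13, 9]
Insert 9: shifted 2 elements -> [7, 9, 13, 13]


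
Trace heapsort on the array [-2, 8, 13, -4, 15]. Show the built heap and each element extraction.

Build heap: [15, 8, 13, -4, -2]
Extract 15: [13, 8, -2, -4, 15]
Extract 13: [8, -4, -2, 13, 15]
Extract 8: [-2, -4, 8, 13, 15]
Extract -2: [-4, -2, 8, 13, 15]


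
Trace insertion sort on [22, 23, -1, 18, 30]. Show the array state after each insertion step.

First element 22 is already 'sorted'
Insert 23: shifted 0 elements -> [22, 23, -1, 18, 30]
Insert -1: shifted 2 elements -> [-1, 22, 23, 18, 30]
Insert 18: shifted 2 elements -> [-1, 18, 22, 23, 30]
Insert 30: shifted 0 elements -> [-1, 18, 22, 23, 30]


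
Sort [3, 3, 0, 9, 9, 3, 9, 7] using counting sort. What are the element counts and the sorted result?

Count array: [1, 0, 0, 3, 0, 0, 0, 1, 0, 3]
(count[i] = number of elements equal to i)
Cumulative count: [1, 1, 1, 4, 4, 4, 4, 5, 5, 8]
Sorted: [0, 3, 3, 3, 7, 9, 9, 9]


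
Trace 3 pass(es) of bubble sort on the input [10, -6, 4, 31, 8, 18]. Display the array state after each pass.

After pass 1: [-6, 4, 10, 8, 18, 31] (4 swaps)
After pass 2: [-6, 4, 8, 10, 18, 31] (1 swaps)
After pass 3: [-6, 4, 8, 10, 18, 31] (0 swaps)
Total swaps: 5


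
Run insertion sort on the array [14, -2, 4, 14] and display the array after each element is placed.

First element 14 is already 'sorted'
Insert -2: shifted 1 elements -> [-2, 14, 4, 14]
Insert 4: shifted 1 elements -> [-2, 4, 14, 14]
Insert 14: shifted 0 elements -> [-2, 4, 14, 14]


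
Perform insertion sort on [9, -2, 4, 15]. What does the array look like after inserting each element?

First element 9 is already 'sorted'
Insert -2: shifted 1 elements -> [-2, 9, 4, 15]
Insert 4: shifted 1 elements -> [-2, 4, 9, 15]
Insert 15: shifted 0 elements -> [-2, 4, 9, 15]


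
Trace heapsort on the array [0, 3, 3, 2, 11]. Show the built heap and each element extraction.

Build heap: [11, 3, 3, 2, 0]
Extract 11: [3, 2, 3, 0, 11]
Extract 3: [3, 2, 0, 3, 11]
Extract 3: [2, 0, 3, 3, 11]
Extract 2: [0, 2, 3, 3, 11]


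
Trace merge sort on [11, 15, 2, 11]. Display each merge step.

Divide and conquer:
  Merge [11] + [15] -> [11, 15]
  Merge [2] + [11] -> [2, 11]
  Merge [11, 15] + [2, 11] -> [2, 11, 11, 15]


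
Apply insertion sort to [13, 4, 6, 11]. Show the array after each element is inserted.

First element 13 is already 'sorted'
Insert 4: shifted 1 elements -> [4, 13, 6, 11]
Insert 6: shifted 1 elements -> [4, 6, 13, 11]
Insert 11: shifted 1 elements -> [4, 6, 11, 13]


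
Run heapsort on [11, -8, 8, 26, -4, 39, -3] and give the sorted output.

Build heap: [39, 26, 11, -8, -4, 8, -3]
Extract 39: [26, -3, 11, -8, -4, 8, 39]
Extract 26: [11, -3, 8, -8, -4, 26, 39]
Extract 11: [8, -3, -4, -8, 11, 26, 39]
Extract 8: [-3, -8, -4, 8, 11, 26, 39]
Extract -3: [-4, -8, -3, 8, 11, 26, 39]
Extract -4: [-8, -4, -3, 8, 11, 26, 39]


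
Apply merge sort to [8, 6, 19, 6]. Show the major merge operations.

Divide and conquer:
  Merge [8] + [6] -> [6, 8]
  Merge [19] + [6] -> [6, 19]
  Merge [6, 8] + [6, 19] -> [6, 6, 8, 19]


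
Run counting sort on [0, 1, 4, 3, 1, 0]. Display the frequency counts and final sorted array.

Count array: [2, 2, 0, 1, 1]
(count[i] = number of elements equal to i)
Cumulative count: [2, 4, 4, 5, 6]
Sorted: [0, 0, 1, 1, 3, 4]


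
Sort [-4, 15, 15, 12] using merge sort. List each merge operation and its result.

Divide and conquer:
  Merge [-4] + [15] -> [-4, 15]
  Merge [15] + [12] -> [12, 15]
  Merge [-4, 15] + [12, 15] -> [-4, 12, 15, 15]


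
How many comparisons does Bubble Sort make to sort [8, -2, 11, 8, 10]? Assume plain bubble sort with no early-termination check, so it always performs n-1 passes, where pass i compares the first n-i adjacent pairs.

Pass 1: compare adjacent pairs (0,1)..(3,4) = 4 comparison(s), 3 swap(s) -> [-2, 8, 8, 10, 11]
Pass 2: compare adjacent pairs (0,1)..(2,3) = 3 comparison(s), 0 swap(s) -> [-2, 8, 8, 10, 11]
Pass 3: compare adjacent pairs (0,1)..(1,2) = 2 comparison(s), 0 swap(s) -> [-2, 8, 8, 10, 11]
Pass 4: compare adjacent pairs (0,1)..(0,1) = 1 comparison(s), 0 swap(s) -> [-2, 8, 8, 10, 11]
Total comparisons: 4 + 3 + 2 + 1 = 10


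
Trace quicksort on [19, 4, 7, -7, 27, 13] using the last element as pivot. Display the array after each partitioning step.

Partition 1: pivot=13 at index 3 -> [4, 7, -7, 13, 27, 19]
Partition 2: pivot=-7 at index 0 -> [-7, 7, 4, 13, 27, 19]
Partition 3: pivot=4 at index 1 -> [-7, 4, 7, 13, 27, 19]
Partition 4: pivot=19 at index 4 -> [-7, 4, 7, 13, 19, 27]


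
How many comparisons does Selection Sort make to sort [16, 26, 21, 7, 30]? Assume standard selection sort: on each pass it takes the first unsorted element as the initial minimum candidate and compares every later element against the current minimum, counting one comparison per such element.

Pass 1: scan indices 1..4 for the minimum = 4 comparison(s); min is 7, place at index 0 -> [7, 26, 21, 16, 30]
Pass 2: scan indices 2..4 for the minimum = 3 comparison(s); min is 16, place at index 1 -> [7, 16, 21, 26, 30]
Pass 3: scan indices 3..4 for the minimum = 2 comparison(s); min is 21, place at index 2 -> [7, 16, 21, 26, 30]
Pass 4: scan indices 4..4 for the minimum = 1 comparison(s); min is 26, place at index 3 -> [7, 16, 21, 26, 30]
Selection sort always scans the whole unsorted suffix, so the count is (n-1) + (n-2) + ... + 1 = n(n-1)/2 = 5*4/2 = 10 regardless of the input order.
Total comparisons: 4 + 3 + 2 + 1 = 10


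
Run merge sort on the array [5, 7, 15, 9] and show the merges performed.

Divide and conquer:
  Merge [5] + [7] -> [5, 7]
  Merge [15] + [9] -> [9, 15]
  Merge [5, 7] + [9, 15] -> [5, 7, 9, 15]


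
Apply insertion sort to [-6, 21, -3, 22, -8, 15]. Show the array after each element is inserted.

First element -6 is already 'sorted'
Insert 21: shifted 0 elements -> [-6, 21, -3, 22, -8, 15]
Insert -3: shifted 1 elements -> [-6, -3, 21, 22, -8, 15]
Insert 22: shifted 0 elements -> [-6, -3, 21, 22, -8, 15]
Insert -8: shifted 4 elements -> [-8, -6, -3, 21, 22, 15]
Insert 15: shifted 2 elements -> [-8, -6, -3, 15, 21, 22]


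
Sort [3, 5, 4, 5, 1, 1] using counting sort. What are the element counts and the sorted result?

Count array: [0, 2, 0, 1, 1, 2]
(count[i] = number of elements equal to i)
Cumulative count: [0, 2, 2, 3, 4, 6]
Sorted: [1, 1, 3, 4, 5, 5]


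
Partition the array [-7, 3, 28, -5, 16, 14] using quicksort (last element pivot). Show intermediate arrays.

Partition 1: pivot=14 at index 3 -> [-7, 3, -5, 14, 16, 28]
Partition 2: pivot=-5 at index 1 -> [-7, -5, 3, 14, 16, 28]
Partition 3: pivot=28 at index 5 -> [-7, -5, 3, 14, 16, 28]


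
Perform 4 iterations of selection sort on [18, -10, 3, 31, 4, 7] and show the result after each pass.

Pass 1: Select minimum -10 at index 1, swap -> [-10, 18, 3, 31, 4, 7]
Pass 2: Select minimum 3 at index 2, swap -> [-10, 3, 18, 31, 4, 7]
Pass 3: Select minimum 4 at index 4, swap -> [-10, 3, 4, 31, 18, 7]
Pass 4: Select minimum 7 at index 5, swap -> [-10, 3, 4, 7, 18, 31]


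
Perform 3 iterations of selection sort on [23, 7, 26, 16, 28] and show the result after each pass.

Pass 1: Select minimum 7 at index 1, swap -> [7, 23, 26, 16, 28]
Pass 2: Select minimum 16 at index 3, swap -> [7, 16, 26, 23, 28]
Pass 3: Select minimum 23 at index 3, swap -> [7, 16, 23, 26, 28]


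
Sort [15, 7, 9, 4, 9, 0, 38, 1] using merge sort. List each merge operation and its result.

Divide and conquer:
  Merge [15] + [7] -> [7, 15]
  Merge [9] + [4] -> [4, 9]
  Merge [7, 15] + [4, 9] -> [4, 7, 9, 15]
  Merge [9] + [0] -> [0, 9]
  Merge [38] + [1] -> [1, 38]
  Merge [0, 9] + [1, 38] -> [0, 1, 9, 38]
  Merge [4, 7, 9, 15] + [0, 1, 9, 38] -> [0, 1, 4, 7, 9, 9, 15, 38]


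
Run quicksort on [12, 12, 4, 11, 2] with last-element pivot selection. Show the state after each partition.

Partition 1: pivot=2 at index 0 -> [2, 12, 4, 11, 12]
Partition 2: pivot=12 at index 4 -> [2, 12, 4, 11, 12]
Partition 3: pivot=11 at index 2 -> [2, 4, 11, 12, 12]


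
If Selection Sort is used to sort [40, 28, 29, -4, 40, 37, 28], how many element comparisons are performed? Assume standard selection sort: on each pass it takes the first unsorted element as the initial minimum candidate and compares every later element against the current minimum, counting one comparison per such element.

Pass 1: scan indices 1..6 for the minimum = 6 comparison(s); min is -4, place at index 0 -> [-4, 28, 29, 40, 40, 37, 28]
Pass 2: scan indices 2..6 for the minimum = 5 comparison(s); min is 28, place at index 1 -> [-4, 28, 29, 40, 40, 37, 28]
Pass 3: scan indices 3..6 for the minimum = 4 comparison(s); min is 28, place at index 2 -> [-4, 28, 28, 40, 40, 37, 29]
Pass 4: scan indices 4..6 for the minimum = 3 comparison(s); min is 29, place at index 3 -> [-4, 28, 28, 29, 40, 37, 40]
Pass 5: scan indices 5..6 for the minimum = 2 comparison(s); min is 37, place at index 4 -> [-4, 28, 28, 29, 37, 40, 40]
Pass 6: scan indices 6..6 for the minimum = 1 comparison(s); min is 40, place at index 5 -> [-4, 28, 28, 29, 37, 40, 40]
Selection sort always scans the whole unsorted suffix, so the count is (n-1) + (n-2) + ... + 1 = n(n-1)/2 = 7*6/2 = 21 regardless of the input order.
Total comparisons: 6 + 5 + 4 + 3 + 2 + 1 = 21


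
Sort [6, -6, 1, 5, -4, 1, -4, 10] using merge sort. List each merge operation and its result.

Divide and conquer:
  Merge [6] + [-6] -> [-6, 6]
  Merge [1] + [5] -> [1, 5]
  Merge [-6, 6] + [1, 5] -> [-6, 1, 5, 6]
  Merge [-4] + [1] -> [-4, 1]
  Merge [-4] + [10] -> [-4, 10]
  Merge [-4, 1] + [-4, 10] -> [-4, -4, 1, 10]
  Merge [-6, 1, 5, 6] + [-4, -4, 1, 10] -> [-6, -4, -4, 1, 1, 5, 6, 10]


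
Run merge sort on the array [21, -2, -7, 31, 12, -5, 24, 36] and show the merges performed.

Divide and conquer:
  Merge [21] + [-2] -> [-2, 21]
  Merge [-7] + [31] -> [-7, 31]
  Merge [-2, 21] + [-7, 31] -> [-7, -2, 21, 31]
  Merge [12] + [-5] -> [-5, 12]
  Merge [24] + [36] -> [24, 36]
  Merge [-5, 12] + [24, 36] -> [-5, 12, 24, 36]
  Merge [-7, -2, 21, 31] + [-5, 12, 24, 36] -> [-7, -5, -2, 12, 21, 24, 31, 36]


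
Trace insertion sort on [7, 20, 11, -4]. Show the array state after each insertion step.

First element 7 is already 'sorted'
Insert 20: shifted 0 elements -> [7, 20, 11, -4]
Insert 11: shifted 1 elements -> [7, 11, 20, -4]
Insert -4: shifted 3 elements -> [-4, 7, 11, 20]


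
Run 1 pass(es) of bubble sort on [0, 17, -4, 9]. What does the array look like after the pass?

After pass 1: [0, -4, 9, 17] (2 swaps)
Total swaps: 2


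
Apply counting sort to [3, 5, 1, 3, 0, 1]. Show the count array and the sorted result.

Count array: [1, 2, 0, 2, 0, 1]
(count[i] = number of elements equal to i)
Cumulative count: [1, 3, 3, 5, 5, 6]
Sorted: [0, 1, 1, 3, 3, 5]


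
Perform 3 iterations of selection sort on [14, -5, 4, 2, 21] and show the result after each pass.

Pass 1: Select minimum -5 at index 1, swap -> [-5, 14, 4, 2, 21]
Pass 2: Select minimum 2 at index 3, swap -> [-5, 2, 4, 14, 21]
Pass 3: Select minimum 4 at index 2, swap -> [-5, 2, 4, 14, 21]


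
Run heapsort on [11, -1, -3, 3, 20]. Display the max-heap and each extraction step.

Build heap: [20, 11, -3, 3, -1]
Extract 20: [11, 3, -3, -1, 20]
Extract 11: [3, -1, -3, 11, 20]
Extract 3: [-1, -3, 3, 11, 20]
Extract -1: [-3, -1, 3, 11, 20]


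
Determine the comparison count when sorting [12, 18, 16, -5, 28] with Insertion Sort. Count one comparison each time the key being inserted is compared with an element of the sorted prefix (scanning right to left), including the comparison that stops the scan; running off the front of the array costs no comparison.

Insert 18: 12 <= 18 (stop) = 1 comparison(s) -> [12, 18, 16, -5, 28]
Insert 16: 18 > 16 (shift), 12 <= 16 (stop) = 2 comparison(s) -> [12, 16, 18, -5, 28]
Insert -5: 18 > -5 (shift), 16 > -5 (shift), 12 > -5 (shift), reached front = 3 comparison(s) -> [-5, 12, 16, 18, 28]
Insert 28: 18 <= 28 (stop) = 1 comparison(s) -> [-5, 12, 16, 18, 28]
Total comparisons: 1 + 2 + 3 + 1 = 7


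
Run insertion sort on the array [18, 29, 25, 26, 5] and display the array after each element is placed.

First element 18 is already 'sorted'
Insert 29: shifted 0 elements -> [18, 29, 25, 26, 5]
Insert 25: shifted 1 elements -> [18, 25, 29, 26, 5]
Insert 26: shifted 1 elements -> [18, 25, 26, 29, 5]
Insert 5: shifted 4 elements -> [5, 18, 25, 26, 29]


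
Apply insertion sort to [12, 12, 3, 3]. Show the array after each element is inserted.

First element 12 is already 'sorted'
Insert 12: shifted 0 elements -> [12, 12, 3, 3]
Insert 3: shifted 2 elements -> [3, 12, 12, 3]
Insert 3: shifted 2 elements -> [3, 3, 12, 12]


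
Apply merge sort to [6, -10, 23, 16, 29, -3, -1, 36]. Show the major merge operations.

Divide and conquer:
  Merge [6] + [-10] -> [-10, 6]
  Merge [23] + [16] -> [16, 23]
  Merge [-10, 6] + [16, 23] -> [-10, 6, 16, 23]
  Merge [29] + [-3] -> [-3, 29]
  Merge [-1] + [36] -> [-1, 36]
  Merge [-3, 29] + [-1, 36] -> [-3, -1, 29, 36]
  Merge [-10, 6, 16, 23] + [-3, -1, 29, 36] -> [-10, -3, -1, 6, 16, 23, 29, 36]


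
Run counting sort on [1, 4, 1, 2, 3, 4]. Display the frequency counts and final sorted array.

Count array: [0, 2, 1, 1, 2]
(count[i] = number of elements equal to i)
Cumulative count: [0, 2, 3, 4, 6]
Sorted: [1, 1, 2, 3, 4, 4]


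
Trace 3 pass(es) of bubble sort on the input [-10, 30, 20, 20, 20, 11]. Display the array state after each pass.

After pass 1: [-10, 20, 20, 20, 11, 30] (4 swaps)
After pass 2: [-10, 20, 20, 11, 20, 30] (1 swaps)
After pass 3: [-10, 20, 11, 20, 20, 30] (1 swaps)
Total swaps: 6


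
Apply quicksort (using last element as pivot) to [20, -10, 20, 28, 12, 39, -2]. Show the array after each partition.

Partition 1: pivot=-2 at index 1 -> [-10, -2, 20, 28, 12, 39, 20]
Partition 2: pivot=20 at index 4 -> [-10, -2, 20, 12, 20, 39, 28]
Partition 3: pivot=12 at index 2 -> [-10, -2, 12, 20, 20, 39, 28]
Partition 4: pivot=28 at index 5 -> [-10, -2, 12, 20, 20, 28, 39]


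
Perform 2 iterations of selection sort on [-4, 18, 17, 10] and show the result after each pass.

Pass 1: Select minimum -4 at index 0, swap -> [-4, 18, 17, 10]
Pass 2: Select minimum 10 at index 3, swap -> [-4, 10, 17, 18]


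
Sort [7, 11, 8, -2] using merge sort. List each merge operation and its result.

Divide and conquer:
  Merge [7] + [11] -> [7, 11]
  Merge [8] + [-2] -> [-2, 8]
  Merge [7, 11] + [-2, 8] -> [-2, 7, 8, 11]


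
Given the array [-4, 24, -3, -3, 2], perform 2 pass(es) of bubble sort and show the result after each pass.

After pass 1: [-4, -3, -3, 2, 24] (3 swaps)
After pass 2: [-4, -3, -3, 2, 24] (0 swaps)
Total swaps: 3


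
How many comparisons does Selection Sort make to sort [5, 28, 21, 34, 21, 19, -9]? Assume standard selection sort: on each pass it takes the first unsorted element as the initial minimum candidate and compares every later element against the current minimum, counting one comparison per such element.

Pass 1: scan indices 1..6 for the minimum = 6 comparison(s); min is -9, place at index 0 -> [-9, 28, 21, 34, 21, 19, 5]
Pass 2: scan indices 2..6 for the minimum = 5 comparison(s); min is 5, place at index 1 -> [-9, 5, 21, 34, 21, 19, 28]
Pass 3: scan indices 3..6 for the minimum = 4 comparison(s); min is 19, place at index 2 -> [-9, 5, 19, 34, 21, 21, 28]
Pass 4: scan indices 4..6 for the minimum = 3 comparison(s); min is 21, place at index 3 -> [-9, 5, 19, 21, 34, 21, 28]
Pass 5: scan indices 5..6 for the minimum = 2 comparison(s); min is 21, place at index 4 -> [-9, 5, 19, 21, 21, 34, 28]
Pass 6: scan indices 6..6 for the minimum = 1 comparison(s); min is 28, place at index 5 -> [-9, 5, 19, 21, 21, 28, 34]
Selection sort always scans the whole unsorted suffix, so the count is (n-1) + (n-2) + ... + 1 = n(n-1)/2 = 7*6/2 = 21 regardless of the input order.
Total comparisons: 6 + 5 + 4 + 3 + 2 + 1 = 21


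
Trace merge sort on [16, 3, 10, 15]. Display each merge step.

Divide and conquer:
  Merge [16] + [3] -> [3, 16]
  Merge [10] + [15] -> [10, 15]
  Merge [3, 16] + [10, 15] -> [3, 10, 15, 16]


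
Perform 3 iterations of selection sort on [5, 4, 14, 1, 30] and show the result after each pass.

Pass 1: Select minimum 1 at index 3, swap -> [1, 4, 14, 5, 30]
Pass 2: Select minimum 4 at index 1, swap -> [1, 4, 14, 5, 30]
Pass 3: Select minimum 5 at index 3, swap -> [1, 4, 5, 14, 30]


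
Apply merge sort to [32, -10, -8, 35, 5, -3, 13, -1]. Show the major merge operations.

Divide and conquer:
  Merge [32] + [-10] -> [-10, 32]
  Merge [-8] + [35] -> [-8, 35]
  Merge [-10, 32] + [-8, 35] -> [-10, -8, 32, 35]
  Merge [5] + [-3] -> [-3, 5]
  Merge [13] + [-1] -> [-1, 13]
  Merge [-3, 5] + [-1, 13] -> [-3, -1, 5, 13]
  Merge [-10, -8, 32, 35] + [-3, -1, 5, 13] -> [-10, -8, -3, -1, 5, 13, 32, 35]


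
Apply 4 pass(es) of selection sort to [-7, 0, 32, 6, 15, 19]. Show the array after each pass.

Pass 1: Select minimum -7 at index 0, swap -> [-7, 0, 32, 6, 15, 19]
Pass 2: Select minimum 0 at index 1, swap -> [-7, 0, 32, 6, 15, 19]
Pass 3: Select minimum 6 at index 3, swap -> [-7, 0, 6, 32, 15, 19]
Pass 4: Select minimum 15 at index 4, swap -> [-7, 0, 6, 15, 32, 19]


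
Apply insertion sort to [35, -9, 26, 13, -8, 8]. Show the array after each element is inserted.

First element 35 is already 'sorted'
Insert -9: shifted 1 elements -> [-9, 35, 26, 13, -8, 8]
Insert 26: shifted 1 elements -> [-9, 26, 35, 13, -8, 8]
Insert 13: shifted 2 elements -> [-9, 13, 26, 35, -8, 8]
Insert -8: shifted 3 elements -> [-9, -8, 13, 26, 35, 8]
Insert 8: shifted 3 elements -> [-9, -8, 8, 13, 26, 35]


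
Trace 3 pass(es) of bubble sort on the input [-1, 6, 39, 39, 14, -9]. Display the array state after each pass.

After pass 1: [-1, 6, 39, 14, -9, 39] (2 swaps)
After pass 2: [-1, 6, 14, -9, 39, 39] (2 swaps)
After pass 3: [-1, 6, -9, 14, 39, 39] (1 swaps)
Total swaps: 5


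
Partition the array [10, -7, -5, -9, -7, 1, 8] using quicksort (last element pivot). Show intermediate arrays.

Partition 1: pivot=8 at index 5 -> [-7, -5, -9, -7, 1, 8, 10]
Partition 2: pivot=1 at index 4 -> [-7, -5, -9, -7, 1, 8, 10]
Partition 3: pivot=-7 at index 2 -> [-7, -9, -7, -5, 1, 8, 10]
Partition 4: pivot=-9 at index 0 -> [-9, -7, -7, -5, 1, 8, 10]


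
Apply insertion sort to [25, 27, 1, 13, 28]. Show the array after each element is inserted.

First element 25 is already 'sorted'
Insert 27: shifted 0 elements -> [25, 27, 1, 13, 28]
Insert 1: shifted 2 elements -> [1, 25, 27, 13, 28]
Insert 13: shifted 2 elements -> [1, 13, 25, 27, 28]
Insert 28: shifted 0 elements -> [1, 13, 25, 27, 28]


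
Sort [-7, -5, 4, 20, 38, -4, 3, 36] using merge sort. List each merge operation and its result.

Divide and conquer:
  Merge [-7] + [-5] -> [-7, -5]
  Merge [4] + [20] -> [4, 20]
  Merge [-7, -5] + [4, 20] -> [-7, -5, 4, 20]
  Merge [38] + [-4] -> [-4, 38]
  Merge [3] + [36] -> [3, 36]
  Merge [-4, 38] + [3, 36] -> [-4, 3, 36, 38]
  Merge [-7, -5, 4, 20] + [-4, 3, 36, 38] -> [-7, -5, -4, 3, 4, 20, 36, 38]


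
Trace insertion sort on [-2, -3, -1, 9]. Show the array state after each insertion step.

First element -2 is already 'sorted'
Insert -3: shifted 1 elements -> [-3, -2, -1, 9]
Insert -1: shifted 0 elements -> [-3, -2, -1, 9]
Insert 9: shifted 0 elements -> [-3, -2, -1, 9]


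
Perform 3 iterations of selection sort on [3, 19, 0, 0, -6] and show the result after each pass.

Pass 1: Select minimum -6 at index 4, swap -> [-6, 19, 0, 0, 3]
Pass 2: Select minimum 0 at index 2, swap -> [-6, 0, 19, 0, 3]
Pass 3: Select minimum 0 at index 3, swap -> [-6, 0, 0, 19, 3]


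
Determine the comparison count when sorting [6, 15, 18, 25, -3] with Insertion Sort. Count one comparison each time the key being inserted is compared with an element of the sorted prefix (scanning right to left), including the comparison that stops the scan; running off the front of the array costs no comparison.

Insert 15: 6 <= 15 (stop) = 1 comparison(s) -> [6, 15, 18, 25, -3]
Insert 18: 15 <= 18 (stop) = 1 comparison(s) -> [6, 15, 18, 25, -3]
Insert 25: 18 <= 25 (stop) = 1 comparison(s) -> [6, 15, 18, 25, -3]
Insert -3: 25 > -3 (shift), 18 > -3 (shift), 15 > -3 (shift), 6 > -3 (shift), reached front = 4 comparison(s) -> [-3, 6, 15, 18, 25]
Total comparisons: 1 + 1 + 1 + 4 = 7


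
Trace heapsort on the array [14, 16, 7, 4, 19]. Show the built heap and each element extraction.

Build heap: [19, 16, 7, 4, 14]
Extract 19: [16, 14, 7, 4, 19]
Extract 16: [14, 4, 7, 16, 19]
Extract 14: [7, 4, 14, 16, 19]
Extract 7: [4, 7, 14, 16, 19]


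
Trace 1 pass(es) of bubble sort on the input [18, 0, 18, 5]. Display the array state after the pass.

After pass 1: [0, 18, 5, 18] (2 swaps)
Total swaps: 2


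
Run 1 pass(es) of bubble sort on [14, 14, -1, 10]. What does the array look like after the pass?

After pass 1: [14, -1, 10, 14] (2 swaps)
Total swaps: 2


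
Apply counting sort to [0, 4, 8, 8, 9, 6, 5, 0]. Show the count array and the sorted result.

Count array: [2, 0, 0, 0, 1, 1, 1, 0, 2, 1]
(count[i] = number of elements equal to i)
Cumulative count: [2, 2, 2, 2, 3, 4, 5, 5, 7, 8]
Sorted: [0, 0, 4, 5, 6, 8, 8, 9]


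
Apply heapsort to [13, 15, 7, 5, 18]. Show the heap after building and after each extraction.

Build heap: [18, 15, 7, 5, 13]
Extract 18: [15, 13, 7, 5, 18]
Extract 15: [13, 5, 7, 15, 18]
Extract 13: [7, 5, 13, 15, 18]
Extract 7: [5, 7, 13, 15, 18]


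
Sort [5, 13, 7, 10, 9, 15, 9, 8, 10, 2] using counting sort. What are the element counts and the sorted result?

Count array: [0, 0, 1, 0, 0, 1, 0, 1, 1, 2, 2, 0, 0, 1, 0, 1]
(count[i] = number of elements equal to i)
Cumulative count: [0, 0, 1, 1, 1, 2, 2, 3, 4, 6, 8, 8, 8, 9, 9, 10]
Sorted: [2, 5, 7, 8, 9, 9, 10, 10, 13, 15]


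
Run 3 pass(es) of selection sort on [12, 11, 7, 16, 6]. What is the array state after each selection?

Pass 1: Select minimum 6 at index 4, swap -> [6, 11, 7, 16, 12]
Pass 2: Select minimum 7 at index 2, swap -> [6, 7, 11, 16, 12]
Pass 3: Select minimum 11 at index 2, swap -> [6, 7, 11, 16, 12]


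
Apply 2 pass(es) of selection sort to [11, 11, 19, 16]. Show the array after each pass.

Pass 1: Select minimum 11 at index 0, swap -> [11, 11, 19, 16]
Pass 2: Select minimum 11 at index 1, swap -> [11, 11, 19, 16]


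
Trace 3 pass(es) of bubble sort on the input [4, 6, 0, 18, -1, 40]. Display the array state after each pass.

After pass 1: [4, 0, 6, -1, 18, 40] (2 swaps)
After pass 2: [0, 4, -1, 6, 18, 40] (2 swaps)
After pass 3: [0, -1, 4, 6, 18, 40] (1 swaps)
Total swaps: 5


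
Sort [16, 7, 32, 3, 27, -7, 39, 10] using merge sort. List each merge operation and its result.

Divide and conquer:
  Merge [16] + [7] -> [7, 16]
  Merge [32] + [3] -> [3, 32]
  Merge [7, 16] + [3, 32] -> [3, 7, 16, 32]
  Merge [27] + [-7] -> [-7, 27]
  Merge [39] + [10] -> [10, 39]
  Merge [-7, 27] + [10, 39] -> [-7, 10, 27, 39]
  Merge [3, 7, 16, 32] + [-7, 10, 27, 39] -> [-7, 3, 7, 10, 16, 27, 32, 39]


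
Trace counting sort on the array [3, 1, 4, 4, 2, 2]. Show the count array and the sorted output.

Count array: [0, 1, 2, 1, 2]
(count[i] = number of elements equal to i)
Cumulative count: [0, 1, 3, 4, 6]
Sorted: [1, 2, 2, 3, 4, 4]


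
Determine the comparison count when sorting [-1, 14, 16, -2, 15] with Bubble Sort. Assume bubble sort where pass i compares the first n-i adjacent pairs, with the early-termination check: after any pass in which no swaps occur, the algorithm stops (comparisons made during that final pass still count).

Pass 1: compare adjacent pairs (0,1)..(3,4) = 4 comparison(s), 2 swap(s) -> [-1, 14, -2, 15, 16]
Pass 2: compare adjacent pairs (0,1)..(2,3) = 3 comparison(s), 1 swap(s) -> [-1, -2, 14, 15, 16]
Pass 3: compare adjacent pairs (0,1)..(1,2) = 2 comparison(s), 1 swap(s) -> [-2, -1, 14, 15, 16]
Pass 4: compare adjacent pairs (0,1)..(0,1) = 1 comparison(s), 0 swap(s) -> [-2, -1, 14, 15, 16]
No swaps in this pass, so bubble sort stops here.
Total comparisons: 4 + 3 + 2 + 1 = 10


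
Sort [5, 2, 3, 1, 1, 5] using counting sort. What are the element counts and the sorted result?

Count array: [0, 2, 1, 1, 0, 2]
(count[i] = number of elements equal to i)
Cumulative count: [0, 2, 3, 4, 4, 6]
Sorted: [1, 1, 2, 3, 5, 5]


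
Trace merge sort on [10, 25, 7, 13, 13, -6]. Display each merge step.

Divide and conquer:
  Merge [25] + [7] -> [7, 25]
  Merge [10] + [7, 25] -> [7, 10, 25]
  Merge [13] + [-6] -> [-6, 13]
  Merge [13] + [-6, 13] -> [-6, 13, 13]
  Merge [7, 10, 25] + [-6, 13, 13] -> [-6, 7, 10, 13, 13, 25]


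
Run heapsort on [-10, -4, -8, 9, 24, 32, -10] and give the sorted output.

Build heap: [32, 24, -8, 9, -4, -10, -10]
Extract 32: [24, 9, -8, -10, -4, -10, 32]
Extract 24: [9, -4, -8, -10, -10, 24, 32]
Extract 9: [-4, -10, -8, -10, 9, 24, 32]
Extract -4: [-8, -10, -10, -4, 9, 24, 32]
Extract -8: [-10, -10, -8, -4, 9, 24, 32]
Extract -10: [-10, -10, -8, -4, 9, 24, 32]


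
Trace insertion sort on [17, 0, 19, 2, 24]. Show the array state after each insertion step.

First element 17 is already 'sorted'
Insert 0: shifted 1 elements -> [0, 17, 19, 2, 24]
Insert 19: shifted 0 elements -> [0, 17, 19, 2, 24]
Insert 2: shifted 2 elements -> [0, 2, 17, 19, 24]
Insert 24: shifted 0 elements -> [0, 2, 17, 19, 24]


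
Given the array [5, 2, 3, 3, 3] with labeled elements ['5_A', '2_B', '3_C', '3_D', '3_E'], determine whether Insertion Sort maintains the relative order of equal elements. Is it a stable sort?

Trace Insertion Sort on the labeled array (the key is the number; the letter only tracks identity):
  Insert 2_B at index 0: [2_B, 5_A, 3_C, 3_D, 3_E]
  Insert 3_C at index 1: [2_B, 3_C, 5_A, 3_D, 3_E]
  Insert 3_D at index 2: [2_B, 3_C, 3_D, 5_A, 3_E]
  Insert 3_E at index 3: [2_B, 3_C, 3_D, 3_E, 5_A]
Final order: [2_B, 3_C, 3_D, 3_E, 5_A]
Equal keys:
  value 3: originally 3_C, 3_D, 3_E; after sorting 3_C, 3_D, 3_E -> order preserved
All equal keys kept their original relative order. Insertion Sort is stable: elements are shifted only while they are strictly greater than the key, so a key is inserted after any equal elements already placed.
Answer: Stable


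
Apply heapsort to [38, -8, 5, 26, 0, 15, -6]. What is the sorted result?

Build heap: [38, 26, 15, -8, 0, 5, -6]
Extract 38: [26, 0, 15, -8, -6, 5, 38]
Extract 26: [15, 0, 5, -8, -6, 26, 38]
Extract 15: [5, 0, -6, -8, 15, 26, 38]
Extract 5: [0, -8, -6, 5, 15, 26, 38]
Extract 0: [-6, -8, 0, 5, 15, 26, 38]
Extract -6: [-8, -6, 0, 5, 15, 26, 38]


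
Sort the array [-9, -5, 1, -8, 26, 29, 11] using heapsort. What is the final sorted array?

Build heap: [29, 26, 11, -8, -5, 1, -9]
Extract 29: [26, -5, 11, -8, -9, 1, 29]
Extract 26: [11, -5, 1, -8, -9, 26, 29]
Extract 11: [1, -5, -9, -8, 11, 26, 29]
Extract 1: [-5, -8, -9, 1, 11, 26, 29]
Extract -5: [-8, -9, -5, 1, 11, 26, 29]
Extract -8: [-9, -8, -5, 1, 11, 26, 29]


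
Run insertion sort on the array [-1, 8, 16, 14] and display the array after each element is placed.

First element -1 is already 'sorted'
Insert 8: shifted 0 elements -> [-1, 8, 16, 14]
Insert 16: shifted 0 elements -> [-1, 8, 16, 14]
Insert 14: shifted 1 elements -> [-1, 8, 14, 16]


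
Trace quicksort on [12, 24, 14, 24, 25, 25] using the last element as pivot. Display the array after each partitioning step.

Partition 1: pivot=25 at index 5 -> [12, 24, 14, 24, 25, 25]
Partition 2: pivot=25 at index 4 -> [12, 24, 14, 24, 25, 25]
Partition 3: pivot=24 at index 3 -> [12, 24, 14, 24, 25, 25]
Partition 4: pivot=14 at index 1 -> [12, 14, 24, 24, 25, 25]


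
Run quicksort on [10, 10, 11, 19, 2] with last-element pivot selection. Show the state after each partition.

Partition 1: pivot=2 at index 0 -> [2, 10, 11, 19, 10]
Partition 2: pivot=10 at index 2 -> [2, 10, 10, 19, 11]
Partition 3: pivot=11 at index 3 -> [2, 10, 10, 11, 19]


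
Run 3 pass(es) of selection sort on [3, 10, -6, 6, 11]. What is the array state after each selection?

Pass 1: Select minimum -6 at index 2, swap -> [-6, 10, 3, 6, 11]
Pass 2: Select minimum 3 at index 2, swap -> [-6, 3, 10, 6, 11]
Pass 3: Select minimum 6 at index 3, swap -> [-6, 3, 6, 10, 11]


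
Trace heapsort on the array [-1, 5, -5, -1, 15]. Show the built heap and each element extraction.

Build heap: [15, 5, -5, -1, -1]
Extract 15: [5, -1, -5, -1, 15]
Extract 5: [-1, -1, -5, 5, 15]
Extract -1: [-1, -5, -1, 5, 15]
Extract -1: [-5, -1, -1, 5, 15]


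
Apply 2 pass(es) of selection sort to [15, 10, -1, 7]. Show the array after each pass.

Pass 1: Select minimum -1 at index 2, swap -> [-1, 10, 15, 7]
Pass 2: Select minimum 7 at index 3, swap -> [-1, 7, 15, 10]


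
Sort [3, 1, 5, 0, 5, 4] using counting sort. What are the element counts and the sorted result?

Count array: [1, 1, 0, 1, 1, 2]
(count[i] = number of elements equal to i)
Cumulative count: [1, 2, 2, 3, 4, 6]
Sorted: [0, 1, 3, 4, 5, 5]


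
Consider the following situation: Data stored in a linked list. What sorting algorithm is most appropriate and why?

Best choice: Merge sort
Reason: Merge sort doesn't require random access; can be done in O(1) extra space for linked lists


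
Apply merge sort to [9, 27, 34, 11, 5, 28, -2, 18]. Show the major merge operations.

Divide and conquer:
  Merge [9] + [27] -> [9, 27]
  Merge [34] + [11] -> [11, 34]
  Merge [9, 27] + [11, 34] -> [9, 11, 27, 34]
  Merge [5] + [28] -> [5, 28]
  Merge [-2] + [18] -> [-2, 18]
  Merge [5, 28] + [-2, 18] -> [-2, 5, 18, 28]
  Merge [9, 11, 27, 34] + [-2, 5, 18, 28] -> [-2, 5, 9, 11, 18, 27, 28, 34]


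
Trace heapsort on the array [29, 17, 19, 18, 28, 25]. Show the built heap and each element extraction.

Build heap: [29, 28, 25, 18, 17, 19]
Extract 29: [28, 19, 25, 18, 17, 29]
Extract 28: [25, 19, 17, 18, 28, 29]
Extract 25: [19, 18, 17, 25, 28, 29]
Extract 19: [18, 17, 19, 25, 28, 29]
Extract 18: [17, 18, 19, 25, 28, 29]


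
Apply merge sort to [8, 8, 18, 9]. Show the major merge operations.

Divide and conquer:
  Merge [8] + [8] -> [8, 8]
  Merge [18] + [9] -> [9, 18]
  Merge [8, 8] + [9, 18] -> [8, 8, 9, 18]


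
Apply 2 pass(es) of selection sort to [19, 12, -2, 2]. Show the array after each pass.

Pass 1: Select minimum -2 at index 2, swap -> [-2, 12, 19, 2]
Pass 2: Select minimum 2 at index 3, swap -> [-2, 2, 19, 12]


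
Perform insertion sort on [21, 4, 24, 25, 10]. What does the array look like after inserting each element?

First element 21 is already 'sorted'
Insert 4: shifted 1 elements -> [4, 21, 24, 25, 10]
Insert 24: shifted 0 elements -> [4, 21, 24, 25, 10]
Insert 25: shifted 0 elements -> [4, 21, 24, 25, 10]
Insert 10: shifted 3 elements -> [4, 10, 21, 24, 25]


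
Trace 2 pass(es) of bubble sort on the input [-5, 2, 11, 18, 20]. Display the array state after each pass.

After pass 1: [-5, 2, 11, 18, 20] (0 swaps)
After pass 2: [-5, 2, 11, 18, 20] (0 swaps)
Total swaps: 0


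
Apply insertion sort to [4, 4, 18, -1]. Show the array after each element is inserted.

First element 4 is already 'sorted'
Insert 4: shifted 0 elements -> [4, 4, 18, -1]
Insert 18: shifted 0 elements -> [4, 4, 18, -1]
Insert -1: shifted 3 elements -> [-1, 4, 4, 18]


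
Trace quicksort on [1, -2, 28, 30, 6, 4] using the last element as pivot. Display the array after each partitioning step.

Partition 1: pivot=4 at index 2 -> [1, -2, 4, 30, 6, 28]
Partition 2: pivot=-2 at index 0 -> [-2, 1, 4, 30, 6, 28]
Partition 3: pivot=28 at index 4 -> [-2, 1, 4, 6, 28, 30]


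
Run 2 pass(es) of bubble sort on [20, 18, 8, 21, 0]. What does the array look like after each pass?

After pass 1: [18, 8, 20, 0, 21] (3 swaps)
After pass 2: [8, 18, 0, 20, 21] (2 swaps)
Total swaps: 5


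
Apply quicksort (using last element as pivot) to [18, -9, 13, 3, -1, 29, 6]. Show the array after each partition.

Partition 1: pivot=6 at index 3 -> [-9, 3, -1, 6, 13, 29, 18]
Partition 2: pivot=-1 at index 1 -> [-9, -1, 3, 6, 13, 29, 18]
Partition 3: pivot=18 at index 5 -> [-9, -1, 3, 6, 13, 18, 29]


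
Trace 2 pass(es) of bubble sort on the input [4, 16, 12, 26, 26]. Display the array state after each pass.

After pass 1: [4, 12, 16, 26, 26] (1 swaps)
After pass 2: [4, 12, 16, 26, 26] (0 swaps)
Total swaps: 1


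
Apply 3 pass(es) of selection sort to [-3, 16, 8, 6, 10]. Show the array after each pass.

Pass 1: Select minimum -3 at index 0, swap -> [-3, 16, 8, 6, 10]
Pass 2: Select minimum 6 at index 3, swap -> [-3, 6, 8, 16, 10]
Pass 3: Select minimum 8 at index 2, swap -> [-3, 6, 8, 16, 10]


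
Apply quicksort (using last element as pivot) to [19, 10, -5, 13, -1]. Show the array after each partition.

Partition 1: pivot=-1 at index 1 -> [-5, -1, 19, 13, 10]
Partition 2: pivot=10 at index 2 -> [-5, -1, 10, 13, 19]
Partition 3: pivot=19 at index 4 -> [-5, -1, 10, 13, 19]


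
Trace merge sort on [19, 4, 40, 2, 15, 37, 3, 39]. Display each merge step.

Divide and conquer:
  Merge [19] + [4] -> [4, 19]
  Merge [40] + [2] -> [2, 40]
  Merge [4, 19] + [2, 40] -> [2, 4, 19, 40]
  Merge [15] + [37] -> [15, 37]
  Merge [3] + [39] -> [3, 39]
  Merge [15, 37] + [3, 39] -> [3, 15, 37, 39]
  Merge [2, 4, 19, 40] + [3, 15, 37, 39] -> [2, 3, 4, 15, 19, 37, 39, 40]


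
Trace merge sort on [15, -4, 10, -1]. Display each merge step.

Divide and conquer:
  Merge [15] + [-4] -> [-4, 15]
  Merge [10] + [-1] -> [-1, 10]
  Merge [-4, 15] + [-1, 10] -> [-4, -1, 10, 15]


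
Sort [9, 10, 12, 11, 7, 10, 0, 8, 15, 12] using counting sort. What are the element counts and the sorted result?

Count array: [1, 0, 0, 0, 0, 0, 0, 1, 1, 1, 2, 1, 2, 0, 0, 1]
(count[i] = number of elements equal to i)
Cumulative count: [1, 1, 1, 1, 1, 1, 1, 2, 3, 4, 6, 7, 9, 9, 9, 10]
Sorted: [0, 7, 8, 9, 10, 10, 11, 12, 12, 15]


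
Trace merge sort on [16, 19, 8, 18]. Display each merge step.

Divide and conquer:
  Merge [16] + [19] -> [16, 19]
  Merge [8] + [18] -> [8, 18]
  Merge [16, 19] + [8, 18] -> [8, 16, 18, 19]


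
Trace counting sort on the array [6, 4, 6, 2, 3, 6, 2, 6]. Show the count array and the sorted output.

Count array: [0, 0, 2, 1, 1, 0, 4]
(count[i] = number of elements equal to i)
Cumulative count: [0, 0, 2, 3, 4, 4, 8]
Sorted: [2, 2, 3, 4, 6, 6, 6, 6]


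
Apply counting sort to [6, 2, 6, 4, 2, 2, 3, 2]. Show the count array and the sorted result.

Count array: [0, 0, 4, 1, 1, 0, 2]
(count[i] = number of elements equal to i)
Cumulative count: [0, 0, 4, 5, 6, 6, 8]
Sorted: [2, 2, 2, 2, 3, 4, 6, 6]


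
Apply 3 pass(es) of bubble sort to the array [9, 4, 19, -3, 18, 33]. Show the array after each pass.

After pass 1: [4, 9, -3, 18, 19, 33] (3 swaps)
After pass 2: [4, -3, 9, 18, 19, 33] (1 swaps)
After pass 3: [-3, 4, 9, 18, 19, 33] (1 swaps)
Total swaps: 5
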